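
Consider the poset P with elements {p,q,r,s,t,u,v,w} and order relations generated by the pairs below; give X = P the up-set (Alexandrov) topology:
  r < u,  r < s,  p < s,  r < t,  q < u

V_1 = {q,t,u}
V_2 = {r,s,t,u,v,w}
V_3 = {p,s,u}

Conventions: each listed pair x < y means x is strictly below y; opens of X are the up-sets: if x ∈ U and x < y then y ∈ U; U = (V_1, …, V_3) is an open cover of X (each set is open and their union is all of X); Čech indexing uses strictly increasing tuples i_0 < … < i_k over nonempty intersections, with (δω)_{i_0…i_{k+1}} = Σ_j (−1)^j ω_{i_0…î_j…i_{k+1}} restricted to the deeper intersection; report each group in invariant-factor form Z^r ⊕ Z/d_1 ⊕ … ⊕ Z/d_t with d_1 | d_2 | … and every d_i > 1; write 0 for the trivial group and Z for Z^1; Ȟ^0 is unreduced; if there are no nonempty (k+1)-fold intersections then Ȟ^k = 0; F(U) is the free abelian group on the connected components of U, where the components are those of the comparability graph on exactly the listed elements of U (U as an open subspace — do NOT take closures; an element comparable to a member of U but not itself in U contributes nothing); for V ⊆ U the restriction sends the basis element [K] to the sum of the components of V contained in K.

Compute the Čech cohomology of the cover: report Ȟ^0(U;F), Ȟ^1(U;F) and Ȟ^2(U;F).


Ȟ^0 = Z^3, Ȟ^1 = 0, Ȟ^2 = 0

nerve simplices:
  V12={t,u} V13={u} V23={s,u}
  V123={u}
components per intersection:
  V1: {q,u} {t}
  V2: {r,s,t,u} {v} {w}
  V3: {p,s} {u}
  V12: {t} {u}
  V13: {u}
  V23: {s} {u}
  V123: {u}
C dims 7,5,1; δ0: rk 4, SNF 1^4; δ1: rk 1, SNF 1^1
degree 0: 7−4−0 = 3 → Ȟ^0 ≅ Z^3
degree 1: 5−1−4 = 0 → Ȟ^1 ≅ 0
degree 2: 1−0−1 = 0 → Ȟ^2 ≅ 0


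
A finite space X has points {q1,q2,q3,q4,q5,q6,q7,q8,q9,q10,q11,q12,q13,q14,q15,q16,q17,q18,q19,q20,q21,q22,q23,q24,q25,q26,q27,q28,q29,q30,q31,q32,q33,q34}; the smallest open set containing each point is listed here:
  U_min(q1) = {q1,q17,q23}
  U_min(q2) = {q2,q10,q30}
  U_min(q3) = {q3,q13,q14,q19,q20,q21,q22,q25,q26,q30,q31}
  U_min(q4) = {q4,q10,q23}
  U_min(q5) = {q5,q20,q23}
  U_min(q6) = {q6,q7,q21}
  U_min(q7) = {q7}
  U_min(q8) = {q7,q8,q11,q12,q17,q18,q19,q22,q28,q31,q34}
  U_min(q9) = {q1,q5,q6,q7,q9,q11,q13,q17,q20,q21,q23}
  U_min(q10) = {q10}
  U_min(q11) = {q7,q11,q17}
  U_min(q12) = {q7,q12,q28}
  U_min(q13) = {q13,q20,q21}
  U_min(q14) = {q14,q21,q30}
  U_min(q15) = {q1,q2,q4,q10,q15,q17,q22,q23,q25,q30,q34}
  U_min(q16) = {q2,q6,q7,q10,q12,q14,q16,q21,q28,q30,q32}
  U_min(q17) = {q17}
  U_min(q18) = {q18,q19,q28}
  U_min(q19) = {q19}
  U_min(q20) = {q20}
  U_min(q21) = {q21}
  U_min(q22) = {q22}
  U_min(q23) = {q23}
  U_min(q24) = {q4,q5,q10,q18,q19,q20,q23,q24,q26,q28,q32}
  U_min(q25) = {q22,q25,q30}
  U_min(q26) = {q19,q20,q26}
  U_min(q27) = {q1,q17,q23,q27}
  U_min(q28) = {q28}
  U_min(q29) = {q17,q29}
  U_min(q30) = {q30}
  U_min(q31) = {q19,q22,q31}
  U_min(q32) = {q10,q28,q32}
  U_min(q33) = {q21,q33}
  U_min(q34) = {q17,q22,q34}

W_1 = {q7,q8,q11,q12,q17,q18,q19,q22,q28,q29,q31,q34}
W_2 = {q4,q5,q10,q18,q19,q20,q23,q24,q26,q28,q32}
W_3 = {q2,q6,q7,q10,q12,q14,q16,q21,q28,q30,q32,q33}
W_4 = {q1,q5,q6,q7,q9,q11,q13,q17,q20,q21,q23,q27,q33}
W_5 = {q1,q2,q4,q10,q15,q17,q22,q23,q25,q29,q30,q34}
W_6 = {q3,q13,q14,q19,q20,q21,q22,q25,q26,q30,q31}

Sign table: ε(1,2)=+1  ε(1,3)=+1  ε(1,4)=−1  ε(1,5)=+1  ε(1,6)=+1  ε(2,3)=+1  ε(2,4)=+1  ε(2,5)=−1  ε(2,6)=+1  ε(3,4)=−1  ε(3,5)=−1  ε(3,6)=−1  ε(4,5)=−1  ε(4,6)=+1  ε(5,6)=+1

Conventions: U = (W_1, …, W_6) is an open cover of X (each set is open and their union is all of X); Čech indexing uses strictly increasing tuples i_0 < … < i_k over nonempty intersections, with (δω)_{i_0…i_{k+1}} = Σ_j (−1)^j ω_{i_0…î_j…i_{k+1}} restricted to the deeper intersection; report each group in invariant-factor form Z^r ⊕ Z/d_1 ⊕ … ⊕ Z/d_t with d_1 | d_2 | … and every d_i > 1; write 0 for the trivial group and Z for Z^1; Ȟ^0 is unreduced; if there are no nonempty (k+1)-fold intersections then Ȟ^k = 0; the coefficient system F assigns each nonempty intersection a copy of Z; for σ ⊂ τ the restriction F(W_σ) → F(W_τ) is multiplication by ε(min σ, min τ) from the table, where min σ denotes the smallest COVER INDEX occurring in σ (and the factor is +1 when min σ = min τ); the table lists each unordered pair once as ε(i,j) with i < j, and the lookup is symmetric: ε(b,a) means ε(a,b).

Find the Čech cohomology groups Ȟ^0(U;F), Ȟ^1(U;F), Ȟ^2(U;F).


Ȟ^0 ≅ 0, Ȟ^1 ≅ Z/2 and Ȟ^2 ≅ Z

nonempty overlaps:
  W12={q18,q19,q28} W13={q7,q12,q28} W14={q7,q11,q17} W15={q17,q22,q29,q34} W16={q19,q22,q31} W23={q10,q28,q32} W24={q5,q20,q23} W25={q4,q10,q23} W26={q19,q20,q26} W34={q6,q7,q21,q33} W35={q2,q10,q30} W36={q14,q21,q30} W45={q1,q17,q23} W46={q13,q20,q21} W56={q22,q25,q30}
  W123={q28} W126={q19} W134={q7} W145={q17} W156={q22} W235={q10} W245={q23} W246={q20} W346={q21} W356={q30}
C dims 6,15,10; δ0: rk 6, SNF 1^5·2; δ1: rk 9, SNF 1^9
degree 0: 6−6−0 = 0 → Ȟ^0 ≅ 0
degree 1: 15−9−6 = 0 plus torsion [2] → Ȟ^1 ≅ Z/2
degree 2: 10−0−9 = 1 → Ȟ^2 ≅ Z


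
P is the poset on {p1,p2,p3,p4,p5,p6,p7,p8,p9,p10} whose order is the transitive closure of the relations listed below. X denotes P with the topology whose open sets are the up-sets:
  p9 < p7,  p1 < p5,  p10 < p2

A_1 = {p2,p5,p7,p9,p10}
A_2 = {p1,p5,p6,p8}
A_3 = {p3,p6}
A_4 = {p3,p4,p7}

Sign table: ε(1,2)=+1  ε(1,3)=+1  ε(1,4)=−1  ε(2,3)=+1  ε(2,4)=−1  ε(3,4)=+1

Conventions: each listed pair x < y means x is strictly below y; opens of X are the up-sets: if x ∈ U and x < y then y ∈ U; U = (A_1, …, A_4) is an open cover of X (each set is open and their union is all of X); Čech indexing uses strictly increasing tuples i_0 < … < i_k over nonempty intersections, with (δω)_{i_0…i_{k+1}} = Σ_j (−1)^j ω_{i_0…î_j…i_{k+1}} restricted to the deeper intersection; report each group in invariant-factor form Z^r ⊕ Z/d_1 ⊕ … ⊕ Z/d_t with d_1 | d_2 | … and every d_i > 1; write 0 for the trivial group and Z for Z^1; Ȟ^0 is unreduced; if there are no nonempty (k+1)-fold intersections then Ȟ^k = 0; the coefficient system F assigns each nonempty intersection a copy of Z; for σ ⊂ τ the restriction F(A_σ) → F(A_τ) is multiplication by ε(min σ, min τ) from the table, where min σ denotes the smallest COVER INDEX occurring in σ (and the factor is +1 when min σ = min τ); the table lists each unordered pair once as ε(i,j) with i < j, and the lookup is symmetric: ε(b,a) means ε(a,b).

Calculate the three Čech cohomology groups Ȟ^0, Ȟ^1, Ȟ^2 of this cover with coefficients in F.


Ȟ^0 ≅ 0,  Ȟ^1 ≅ Z/2,  Ȟ^2 ≅ 0

nerve of the cover:
  A12={p5} A14={p7} A23={p6} A34={p3}
C dims 4,4; δ0: rk 4, SNF 1^3·2
Ȟ^0 = (4 − 4) − 0 = 0, so Ȟ^0 ≅ 0
Ȟ^1 = (4 − 0) − 4 = 0 plus torsion [2], so Ȟ^1 ≅ Z/2
Ȟ^2 = (0 − 0) − 0 = 0, so Ȟ^2 ≅ 0


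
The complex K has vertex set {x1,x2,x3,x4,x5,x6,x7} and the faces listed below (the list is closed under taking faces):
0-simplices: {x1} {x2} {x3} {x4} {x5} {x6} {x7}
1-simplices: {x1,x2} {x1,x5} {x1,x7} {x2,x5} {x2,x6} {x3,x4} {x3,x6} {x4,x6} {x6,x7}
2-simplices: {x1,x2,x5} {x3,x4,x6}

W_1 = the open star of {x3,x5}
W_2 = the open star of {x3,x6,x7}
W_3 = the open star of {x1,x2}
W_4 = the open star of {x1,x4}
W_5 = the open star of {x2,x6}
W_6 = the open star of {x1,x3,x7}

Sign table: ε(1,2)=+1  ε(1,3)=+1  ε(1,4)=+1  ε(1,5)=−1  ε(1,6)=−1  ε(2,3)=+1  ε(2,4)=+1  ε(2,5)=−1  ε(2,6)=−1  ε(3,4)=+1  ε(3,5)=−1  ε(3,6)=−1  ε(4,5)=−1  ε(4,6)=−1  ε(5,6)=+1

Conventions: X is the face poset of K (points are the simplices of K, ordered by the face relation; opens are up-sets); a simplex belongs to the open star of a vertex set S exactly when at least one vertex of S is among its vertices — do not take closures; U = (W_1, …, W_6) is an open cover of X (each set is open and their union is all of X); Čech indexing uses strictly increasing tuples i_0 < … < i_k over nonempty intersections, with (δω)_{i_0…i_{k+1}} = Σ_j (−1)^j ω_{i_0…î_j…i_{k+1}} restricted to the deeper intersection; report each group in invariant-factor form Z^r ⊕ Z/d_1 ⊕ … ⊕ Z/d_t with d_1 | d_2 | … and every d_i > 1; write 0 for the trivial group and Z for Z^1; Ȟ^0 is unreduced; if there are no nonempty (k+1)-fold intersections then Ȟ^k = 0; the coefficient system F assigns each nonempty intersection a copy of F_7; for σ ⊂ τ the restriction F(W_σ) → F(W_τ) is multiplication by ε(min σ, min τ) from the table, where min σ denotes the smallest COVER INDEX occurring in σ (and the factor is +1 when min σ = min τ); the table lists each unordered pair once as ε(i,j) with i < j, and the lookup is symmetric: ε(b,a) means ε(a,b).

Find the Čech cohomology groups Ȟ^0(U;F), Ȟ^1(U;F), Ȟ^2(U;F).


cover nerve:
  W1={{x3},{x5},{x1,x5},{x2,x5},{x3,x4},{x3,x6},{x1,x2,x5},{x3,x4,x6}} W2={{x3},{x6},{x7},{x1,x7},{x2,x6},{x3,x4},{x3,x6},{x4,x6},{x6,x7},{x3,x4,x6}} W3={{x1},{x2},{x1,x2},{x1,x5},{x1,x7},{x2,x5},{x2,x6},{x1,x2,x5}} W4={{x1},{x4},{x1,x2},{x1,x5},{x1,x7},{x3,x4},{x4,x6},{x1,x2,x5},{x3,x4,x6}} W5={{x2},{x6},{x1,x2},{x2,x5},{x2,x6},{x3,x6},{x4,x6},{x6,x7},{x1,x2,x5},{x3,x4,x6}} W6={{x1},{x3},{x7},{x1,x2},{x1,x5},{x1,x7},{x3,x4},{x3,x6},{x6,x7},{x1,x2,x5},{x3,x4,x6}}
  W12={{x3},{x3,x4},{x3,x6},{x3,x4,x6}} W13={{x1,x5},{x2,x5},{x1,x2,x5}} W14={{x1,x5},{x3,x4},{x1,x2,x5},{x3,x4,x6}} W15={{x2,x5},{x3,x6},{x1,x2,x5},{x3,x4,x6}} W16={{x3},{x1,x5},{x3,x4},{x3,x6},{x1,x2,x5},{x3,x4,x6}} W23={{x1,x7},{x2,x6}} W24={{x1,x7},{x3,x4},{x4,x6},{x3,x4,x6}} W25={{x6},{x2,x6},{x3,x6},{x4,x6},{x6,x7},{x3,x4,x6}} W26={{x3},{x7},{x1,x7},{x3,x4},{x3,x6},{x6,x7},{x3,x4,x6}} W34={{x1},{x1,x2},{x1,x5},{x1,x7},{x1,x2,x5}} W35={{x2},{x1,x2},{x2,x5},{x2,x6},{x1,x2,x5}} W36={{x1},{x1,x2},{x1,x5},{x1,x7},{x1,x2,x5}} W45={{x1,x2},{x4,x6},{x1,x2,x5},{x3,x4,x6}} W46={{x1},{x1,x2},{x1,x5},{x1,x7},{x3,x4},{x1,x2,x5},{x3,x4,x6}} W56={{x1,x2},{x3,x6},{x6,x7},{x1,x2,x5},{x3,x4,x6}}
  W124={{x3,x4},{x3,x4,x6}} W125={{x3,x6},{x3,x4,x6}} W126={{x3},{x3,x4},{x3,x6},{x3,x4,x6}} W134={{x1,x5},{x1,x2,x5}} W135={{x2,x5},{x1,x2,x5}} W136={{x1,x5},{x1,x2,x5}} W145={{x1,x2,x5},{x3,x4,x6}} W146={{x1,x5},{x3,x4},{x1,x2,x5},{x3,x4,x6}} W156={{x3,x6},{x1,x2,x5},{x3,x4,x6}} W234={{x1,x7}} W235={{x2,x6}} W236={{x1,x7}} W245={{x4,x6},{x3,x4,x6}} W246={{x1,x7},{x3,x4},{x3,x4,x6}} W256={{x3,x6},{x6,x7},{x3,x4,x6}} W345={{x1,x2},{x1,x2,x5}} W346={{x1},{x1,x2},{x1,x5},{x1,x7},{x1,x2,x5}} W356={{x1,x2},{x1,x2,x5}} W456={{x1,x2},{x1,x2,x5},{x3,x4,x6}}
  W1245={{x3,x4,x6}} W1246={{x3,x4},{x3,x4,x6}} W1256={{x3,x6},{x3,x4,x6}} W1345={{x1,x2,x5}} W1346={{x1,x5},{x1,x2,x5}} W1356={{x1,x2,x5}} W1456={{x1,x2,x5},{x3,x4,x6}} W2346={{x1,x7}} W2456={{x3,x4,x6}} W3456={{x1,x2},{x1,x2,x5}}
  W12456={{x3,x4,x6}} W13456={{x1,x2,x5}}
C dims 6,15,19,10; δ0: rk_F7 5; δ1: rk_F7 10; δ2: rk_F7 8
Ȟ^0: (6−5)−0=1 ⇒ Z/7
Ȟ^1: (15−10)−5=0 ⇒ 0
Ȟ^2: (19−8)−10=1 ⇒ Z/7

Ȟ^0(U;F) ≅ Z/7,  Ȟ^1(U;F) ≅ 0,  Ȟ^2(U;F) ≅ Z/7


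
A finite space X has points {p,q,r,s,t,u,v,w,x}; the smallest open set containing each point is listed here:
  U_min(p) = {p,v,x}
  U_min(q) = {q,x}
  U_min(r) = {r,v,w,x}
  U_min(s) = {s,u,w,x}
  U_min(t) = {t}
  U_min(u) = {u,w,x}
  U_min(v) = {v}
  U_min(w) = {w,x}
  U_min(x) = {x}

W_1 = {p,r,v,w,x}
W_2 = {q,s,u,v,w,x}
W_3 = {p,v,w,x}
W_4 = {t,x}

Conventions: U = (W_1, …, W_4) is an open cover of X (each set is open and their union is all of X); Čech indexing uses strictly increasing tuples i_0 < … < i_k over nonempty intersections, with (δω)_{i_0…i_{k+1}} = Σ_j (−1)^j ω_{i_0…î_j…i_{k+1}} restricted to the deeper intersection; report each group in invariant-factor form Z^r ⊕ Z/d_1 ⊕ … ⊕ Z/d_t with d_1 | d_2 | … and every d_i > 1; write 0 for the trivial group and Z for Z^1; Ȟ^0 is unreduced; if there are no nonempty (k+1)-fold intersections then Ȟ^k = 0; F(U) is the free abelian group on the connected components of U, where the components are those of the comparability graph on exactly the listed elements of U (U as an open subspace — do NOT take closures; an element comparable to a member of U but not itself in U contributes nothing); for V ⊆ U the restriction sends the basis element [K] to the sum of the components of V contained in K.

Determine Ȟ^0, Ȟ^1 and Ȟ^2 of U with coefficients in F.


Ȟ^0(U;F) ≅ Z^2; Ȟ^1(U;F) ≅ 0; Ȟ^2(U;F) ≅ 0

intersection data:
  W12={v,w,x} W13={p,v,w,x} W14={x} W23={v,w,x} W24={x} W34={x}
  W123={v,w,x} W124={x} W134={x} W234={x}
  W1234={x}
components per intersection:
  W1: {p,r,v,w,x}
  W2: {q,s,u,w,x} {v}
  W3: {p,v,w,x}
  W4: {t} {x}
  W12: {v} {w,x}
  W13: {p,v,w,x}
  W14: {x}
  W23: {v} {w,x}
  W24: {x}
  W34: {x}
  W123: {v} {w,x}
  W124: {x}
  W134: {x}
  W234: {x}
  W1234: {x}
C dims 6,8,5,1; δ0: rk 4, SNF 1^4; δ1: rk 4, SNF 1^4; δ2: rk 1, SNF 1^1
Ȟ^0 = (6 − 4) − 0 = 2, so Ȟ^0 ≅ Z^2
Ȟ^1 = (8 − 4) − 4 = 0, so Ȟ^1 ≅ 0
Ȟ^2 = (5 − 1) − 4 = 0, so Ȟ^2 ≅ 0


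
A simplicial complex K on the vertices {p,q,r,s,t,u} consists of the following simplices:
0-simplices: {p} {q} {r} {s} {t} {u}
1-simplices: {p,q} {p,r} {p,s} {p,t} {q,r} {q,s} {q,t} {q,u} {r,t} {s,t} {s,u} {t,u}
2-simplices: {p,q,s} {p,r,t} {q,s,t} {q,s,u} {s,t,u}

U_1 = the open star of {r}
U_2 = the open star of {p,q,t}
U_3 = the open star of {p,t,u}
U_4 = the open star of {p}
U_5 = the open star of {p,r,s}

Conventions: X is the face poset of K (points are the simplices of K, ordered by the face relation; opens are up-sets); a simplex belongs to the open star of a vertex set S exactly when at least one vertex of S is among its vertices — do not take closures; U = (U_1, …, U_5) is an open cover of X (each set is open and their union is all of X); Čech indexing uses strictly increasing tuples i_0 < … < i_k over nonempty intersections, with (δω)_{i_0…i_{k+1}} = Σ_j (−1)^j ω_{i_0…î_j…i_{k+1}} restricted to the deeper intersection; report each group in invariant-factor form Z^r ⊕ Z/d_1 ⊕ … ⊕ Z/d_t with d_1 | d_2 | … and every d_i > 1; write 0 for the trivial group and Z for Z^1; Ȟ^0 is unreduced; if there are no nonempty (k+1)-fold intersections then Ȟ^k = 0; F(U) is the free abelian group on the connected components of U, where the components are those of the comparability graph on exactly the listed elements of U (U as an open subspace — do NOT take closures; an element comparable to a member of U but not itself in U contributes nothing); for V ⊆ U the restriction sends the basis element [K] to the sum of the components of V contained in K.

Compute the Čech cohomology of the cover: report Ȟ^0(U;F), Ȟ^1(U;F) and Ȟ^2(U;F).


nerve of the cover:
  U1={{r},{p,r},{q,r},{r,t},{p,r,t}} U2={{p},{q},{t},{p,q},{p,r},{p,s},{p,t},{q,r},{q,s},{q,t},{q,u},{r,t},{s,t},{t,u},{p,q,s},{p,r,t},{q,s,t},{q,s,u},{s,t,u}} U3={{p},{t},{u},{p,q},{p,r},{p,s},{p,t},{q,t},{q,u},{r,t},{s,t},{s,u},{t,u},{p,q,s},{p,r,t},{q,s,t},{q,s,u},{s,t,u}} U4={{p},{p,q},{p,r},{p,s},{p,t},{p,q,s},{p,r,t}} U5={{p},{r},{s},{p,q},{p,r},{p,s},{p,t},{q,r},{q,s},{r,t},{s,t},{s,u},{p,q,s},{p,r,t},{q,s,t},{q,s,u},{s,t,u}}
  U12={{p,r},{q,r},{r,t},{p,r,t}} U13={{p,r},{r,t},{p,r,t}} U14={{p,r},{p,r,t}} U15={{r},{p,r},{q,r},{r,t},{p,r,t}} U23={{p},{t},{p,q},{p,r},{p,s},{p,t},{q,t},{q,u},{r,t},{s,t},{t,u},{p,q,s},{p,r,t},{q,s,t},{q,s,u},{s,t,u}} U24={{p},{p,q},{p,r},{p,s},{p,t},{p,q,s},{p,r,t}} U25={{p},{p,q},{p,r},{p,s},{p,t},{q,r},{q,s},{r,t},{s,t},{p,q,s},{p,r,t},{q,s,t},{q,s,u},{s,t,u}} U34={{p},{p,q},{p,r},{p,s},{p,t},{p,q,s},{p,r,t}} U35={{p},{p,q},{p,r},{p,s},{p,t},{r,t},{s,t},{s,u},{p,q,s},{p,r,t},{q,s,t},{q,s,u},{s,t,u}} U45={{p},{p,q},{p,r},{p,s},{p,t},{p,q,s},{p,r,t}}
  U123={{p,r},{r,t},{p,r,t}} U124={{p,r},{p,r,t}} U125={{p,r},{q,r},{r,t},{p,r,t}} U134={{p,r},{p,r,t}} U135={{p,r},{r,t},{p,r,t}} U145={{p,r},{p,r,t}} U234={{p},{p,q},{p,r},{p,s},{p,t},{p,q,s},{p,r,t}} U235={{p},{p,q},{p,r},{p,s},{p,t},{r,t},{s,t},{p,q,s},{p,r,t},{q,s,t},{q,s,u},{s,t,u}} U245={{p},{p,q},{p,r},{p,s},{p,t},{p,q,s},{p,r,t}} U345={{p},{p,q},{p,r},{p,s},{p,t},{p,q,s},{p,r,t}}
  U1234={{p,r},{p,r,t}} U1235={{p,r},{r,t},{p,r,t}} U1245={{p,r},{p,r,t}} U1345={{p,r},{p,r,t}} U2345={{p},{p,q},{p,r},{p,s},{p,t},{p,q,s},{p,r,t}}
  U12345={{p,r},{p,r,t}}
components per intersection:
  U1: {{r},{p,r},{q,r},{r,t},{p,r,t}}
  U2: {{p},{q},{t},{p,q},{p,r},{p,s},{p,t},{q,r},{q,s},{q,t},{q,u},{r,t},{s,t},{t,u},{p,q,s},{p,r,t},{q,s,t},{q,s,u},{s,t,u}}
  U3: {{p},{t},{u},{p,q},{p,r},{p,s},{p,t},{q,t},{q,u},{r,t},{s,t},{s,u},{t,u},{p,q,s},{p,r,t},{q,s,t},{q,s,u},{s,t,u}}
  U4: {{p},{p,q},{p,r},{p,s},{p,t},{p,q,s},{p,r,t}}
  U5: {{p},{r},{s},{p,q},{p,r},{p,s},{p,t},{q,r},{q,s},{r,t},{s,t},{s,u},{p,q,s},{p,r,t},{q,s,t},{q,s,u},{s,t,u}}
  U12: {{p,r},{r,t},{p,r,t}} {{q,r}}
  U13: {{p,r},{r,t},{p,r,t}}
  U14: {{p,r},{p,r,t}}
  U15: {{r},{p,r},{q,r},{r,t},{p,r,t}}
  U23: {{p},{t},{p,q},{p,r},{p,s},{p,t},{q,t},{r,t},{s,t},{t,u},{p,q,s},{p,r,t},{q,s,t},{s,t,u}} {{q,u},{q,s,u}}
  U24: {{p},{p,q},{p,r},{p,s},{p,t},{p,q,s},{p,r,t}}
  U25: {{p},{p,q},{p,r},{p,s},{p,t},{q,s},{r,t},{s,t},{p,q,s},{p,r,t},{q,s,t},{q,s,u},{s,t,u}} {{q,r}}
  U34: {{p},{p,q},{p,r},{p,s},{p,t},{p,q,s},{p,r,t}}
  U35: {{p},{p,q},{p,r},{p,s},{p,t},{r,t},{p,q,s},{p,r,t}} {{s,t},{s,u},{q,s,t},{q,s,u},{s,t,u}}
  U45: {{p},{p,q},{p,r},{p,s},{p,t},{p,q,s},{p,r,t}}
  U123: {{p,r},{r,t},{p,r,t}}
  U124: {{p,r},{p,r,t}}
  U125: {{p,r},{r,t},{p,r,t}} {{q,r}}
  U134: {{p,r},{p,r,t}}
  U135: {{p,r},{r,t},{p,r,t}}
  U145: {{p,r},{p,r,t}}
  U234: {{p},{p,q},{p,r},{p,s},{p,t},{p,q,s},{p,r,t}}
  U235: {{p},{p,q},{p,r},{p,s},{p,t},{r,t},{p,q,s},{p,r,t}} {{s,t},{q,s,t},{s,t,u}} {{q,s,u}}
  U245: {{p},{p,q},{p,r},{p,s},{p,t},{p,q,s},{p,r,t}}
  U345: {{p},{p,q},{p,r},{p,s},{p,t},{p,q,s},{p,r,t}}
  U1234: {{p,r},{p,r,t}}
  U1235: {{p,r},{r,t},{p,r,t}}
  U1245: {{p,r},{p,r,t}}
  U1345: {{p,r},{p,r,t}}
  U2345: {{p},{p,q},{p,r},{p,s},{p,t},{p,q,s},{p,r,t}}
  U12345: {{p,r},{p,r,t}}
C dims 5,14,13,5; δ0: rk 4, SNF 1^4; δ1: rk 9, SNF 1^9; δ2: rk 4, SNF 1^4
Ȟ^0 = (5 − 4) − 0 = 1, so Ȟ^0 ≅ Z
Ȟ^1 = (14 − 9) − 4 = 1, so Ȟ^1 ≅ Z
Ȟ^2 = (13 − 4) − 9 = 0, so Ȟ^2 ≅ 0

Ȟ^0 = Z, Ȟ^1 = Z, Ȟ^2 = 0


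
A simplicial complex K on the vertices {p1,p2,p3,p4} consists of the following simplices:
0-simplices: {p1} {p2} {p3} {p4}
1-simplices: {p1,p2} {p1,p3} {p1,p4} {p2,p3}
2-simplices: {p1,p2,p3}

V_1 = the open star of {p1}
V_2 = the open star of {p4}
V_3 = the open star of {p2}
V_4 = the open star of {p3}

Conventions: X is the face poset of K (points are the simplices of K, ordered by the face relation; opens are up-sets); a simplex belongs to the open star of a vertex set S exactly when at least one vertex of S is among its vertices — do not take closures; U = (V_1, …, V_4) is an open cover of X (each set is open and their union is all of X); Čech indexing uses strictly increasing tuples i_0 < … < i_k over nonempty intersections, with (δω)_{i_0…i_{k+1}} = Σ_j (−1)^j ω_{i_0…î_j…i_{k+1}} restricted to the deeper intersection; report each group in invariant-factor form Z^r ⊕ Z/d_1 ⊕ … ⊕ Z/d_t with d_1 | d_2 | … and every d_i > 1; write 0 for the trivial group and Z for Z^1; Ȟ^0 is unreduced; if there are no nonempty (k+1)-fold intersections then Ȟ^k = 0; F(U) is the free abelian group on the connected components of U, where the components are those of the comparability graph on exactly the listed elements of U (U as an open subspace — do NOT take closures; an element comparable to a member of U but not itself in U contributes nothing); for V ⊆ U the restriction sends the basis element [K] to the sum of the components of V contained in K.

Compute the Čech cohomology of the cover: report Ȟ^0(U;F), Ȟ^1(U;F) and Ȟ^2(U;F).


nonempty intersections:
  V1={{p1},{p1,p2},{p1,p3},{p1,p4},{p1,p2,p3}} V2={{p4},{p1,p4}} V3={{p2},{p1,p2},{p2,p3},{p1,p2,p3}} V4={{p3},{p1,p3},{p2,p3},{p1,p2,p3}}
  V12={{p1,p4}} V13={{p1,p2},{p1,p2,p3}} V14={{p1,p3},{p1,p2,p3}} V34={{p2,p3},{p1,p2,p3}}
  V134={{p1,p2,p3}}
components per intersection:
  V1: {{p1},{p1,p2},{p1,p3},{p1,p4},{p1,p2,p3}}
  V2: {{p4},{p1,p4}}
  V3: {{p2},{p1,p2},{p2,p3},{p1,p2,p3}}
  V4: {{p3},{p1,p3},{p2,p3},{p1,p2,p3}}
  V12: {{p1,p4}}
  V13: {{p1,p2},{p1,p2,p3}}
  V14: {{p1,p3},{p1,p2,p3}}
  V34: {{p2,p3},{p1,p2,p3}}
  V134: {{p1,p2,p3}}
C dims 4,4,1; δ0: rk 3, SNF 1^3; δ1: rk 1, SNF 1^1
Ȟ^0: (4−3)−0=1 ⇒ Z
Ȟ^1: (4−1)−3=0 ⇒ 0
Ȟ^2: (1−0)−1=0 ⇒ 0

Ȟ^0 = Z, Ȟ^1 = 0 and Ȟ^2 = 0


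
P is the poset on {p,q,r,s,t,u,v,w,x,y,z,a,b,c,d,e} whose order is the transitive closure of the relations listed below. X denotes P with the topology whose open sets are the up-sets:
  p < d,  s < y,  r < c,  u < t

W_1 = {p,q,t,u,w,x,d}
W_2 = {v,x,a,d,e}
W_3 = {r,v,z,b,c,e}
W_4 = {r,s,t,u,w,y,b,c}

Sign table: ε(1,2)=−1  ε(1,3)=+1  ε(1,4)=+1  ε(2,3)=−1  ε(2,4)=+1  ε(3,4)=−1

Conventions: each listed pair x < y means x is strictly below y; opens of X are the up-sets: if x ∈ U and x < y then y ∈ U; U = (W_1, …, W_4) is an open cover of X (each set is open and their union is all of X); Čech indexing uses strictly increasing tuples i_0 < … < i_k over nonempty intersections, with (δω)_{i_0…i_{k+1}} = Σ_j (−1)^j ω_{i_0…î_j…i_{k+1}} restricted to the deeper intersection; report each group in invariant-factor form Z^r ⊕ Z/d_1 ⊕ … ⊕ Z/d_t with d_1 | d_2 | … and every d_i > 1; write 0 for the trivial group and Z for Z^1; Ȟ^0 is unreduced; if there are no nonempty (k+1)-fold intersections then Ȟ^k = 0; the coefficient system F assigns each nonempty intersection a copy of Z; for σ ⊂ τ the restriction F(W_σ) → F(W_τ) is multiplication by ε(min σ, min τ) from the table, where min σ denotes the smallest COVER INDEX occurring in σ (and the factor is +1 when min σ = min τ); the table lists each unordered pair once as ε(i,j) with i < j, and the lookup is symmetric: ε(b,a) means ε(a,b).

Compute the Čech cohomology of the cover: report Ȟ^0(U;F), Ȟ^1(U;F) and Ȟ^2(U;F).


nerve simplices:
  W12={x,d} W14={t,u,w} W23={v,e} W34={r,b,c}
C dims 4,4; δ0: rk 4, SNF 1^3·2
degree 0: 4−4−0 = 0 → Ȟ^0 ≅ 0
degree 1: 4−0−4 = 0 plus torsion [2] → Ȟ^1 ≅ Z/2
degree 2: 0−0−0 = 0 → Ȟ^2 ≅ 0

Ȟ^0 = 0; Ȟ^1 = Z/2; Ȟ^2 = 0


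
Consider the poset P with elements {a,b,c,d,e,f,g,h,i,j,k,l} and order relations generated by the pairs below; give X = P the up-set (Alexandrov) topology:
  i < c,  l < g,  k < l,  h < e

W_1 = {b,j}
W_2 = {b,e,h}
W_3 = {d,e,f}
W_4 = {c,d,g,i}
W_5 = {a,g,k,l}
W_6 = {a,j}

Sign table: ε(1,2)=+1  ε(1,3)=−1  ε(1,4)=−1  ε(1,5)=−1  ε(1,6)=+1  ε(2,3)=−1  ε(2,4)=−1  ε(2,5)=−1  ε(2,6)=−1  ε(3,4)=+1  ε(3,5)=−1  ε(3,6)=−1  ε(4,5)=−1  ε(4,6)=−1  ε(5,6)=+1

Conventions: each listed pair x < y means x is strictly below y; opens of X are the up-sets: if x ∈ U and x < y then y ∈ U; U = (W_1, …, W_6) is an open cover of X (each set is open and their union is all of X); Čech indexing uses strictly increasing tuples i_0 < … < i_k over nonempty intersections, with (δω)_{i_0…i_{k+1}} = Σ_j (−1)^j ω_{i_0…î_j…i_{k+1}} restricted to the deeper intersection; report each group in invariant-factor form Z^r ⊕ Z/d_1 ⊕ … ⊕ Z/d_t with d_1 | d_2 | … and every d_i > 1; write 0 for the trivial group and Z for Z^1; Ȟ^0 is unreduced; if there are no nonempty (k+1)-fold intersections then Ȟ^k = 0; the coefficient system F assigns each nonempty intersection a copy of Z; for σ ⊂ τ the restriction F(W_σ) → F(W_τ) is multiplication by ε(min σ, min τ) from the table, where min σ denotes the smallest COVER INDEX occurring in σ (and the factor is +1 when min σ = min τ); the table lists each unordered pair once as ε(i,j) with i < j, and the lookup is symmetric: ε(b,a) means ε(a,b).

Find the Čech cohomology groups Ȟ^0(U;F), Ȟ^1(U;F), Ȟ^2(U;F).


cover nerve:
  W12={b} W16={j} W23={e} W34={d} W45={g} W56={a}
C dims 6,6; δ0: rk 5, SNF 1^5
Ȟ^0: (6−5)−0=1 ⇒ Z
Ȟ^1: (6−0)−5=1 ⇒ Z
Ȟ^2: (0−0)−0=0 ⇒ 0

Ȟ^0(U;F) ≅ Z,  Ȟ^1(U;F) ≅ Z,  Ȟ^2(U;F) ≅ 0


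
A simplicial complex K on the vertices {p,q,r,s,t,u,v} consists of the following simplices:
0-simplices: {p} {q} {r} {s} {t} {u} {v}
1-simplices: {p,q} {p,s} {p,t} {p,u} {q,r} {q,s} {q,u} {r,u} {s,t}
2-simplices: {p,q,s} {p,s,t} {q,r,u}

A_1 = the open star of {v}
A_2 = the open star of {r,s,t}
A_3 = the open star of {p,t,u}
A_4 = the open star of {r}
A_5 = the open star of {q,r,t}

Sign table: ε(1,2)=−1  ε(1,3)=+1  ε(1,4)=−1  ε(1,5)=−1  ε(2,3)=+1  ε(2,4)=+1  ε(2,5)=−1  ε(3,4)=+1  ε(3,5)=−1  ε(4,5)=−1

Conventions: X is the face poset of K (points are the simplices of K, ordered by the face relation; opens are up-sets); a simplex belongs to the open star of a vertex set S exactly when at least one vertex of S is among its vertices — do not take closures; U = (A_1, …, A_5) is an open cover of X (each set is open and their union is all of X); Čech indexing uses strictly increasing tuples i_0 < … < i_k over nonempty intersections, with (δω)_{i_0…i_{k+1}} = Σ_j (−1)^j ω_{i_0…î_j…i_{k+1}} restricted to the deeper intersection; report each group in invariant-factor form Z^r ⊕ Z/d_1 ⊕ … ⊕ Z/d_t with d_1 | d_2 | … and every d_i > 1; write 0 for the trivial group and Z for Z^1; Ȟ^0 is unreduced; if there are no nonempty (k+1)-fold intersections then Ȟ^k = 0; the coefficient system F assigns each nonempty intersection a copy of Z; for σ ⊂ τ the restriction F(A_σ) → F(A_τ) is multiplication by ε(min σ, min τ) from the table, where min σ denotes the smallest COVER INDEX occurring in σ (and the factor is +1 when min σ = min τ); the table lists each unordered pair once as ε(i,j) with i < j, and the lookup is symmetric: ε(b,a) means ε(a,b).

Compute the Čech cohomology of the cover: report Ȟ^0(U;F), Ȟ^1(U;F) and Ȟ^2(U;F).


nerve simplices:
  A1={{v}} A2={{r},{s},{t},{p,s},{p,t},{q,r},{q,s},{r,u},{s,t},{p,q,s},{p,s,t},{q,r,u}} A3={{p},{t},{u},{p,q},{p,s},{p,t},{p,u},{q,u},{r,u},{s,t},{p,q,s},{p,s,t},{q,r,u}} A4={{r},{q,r},{r,u},{q,r,u}} A5={{q},{r},{t},{p,q},{p,t},{q,r},{q,s},{q,u},{r,u},{s,t},{p,q,s},{p,s,t},{q,r,u}}
  A23={{t},{p,s},{p,t},{r,u},{s,t},{p,q,s},{p,s,t},{q,r,u}} A24={{r},{q,r},{r,u},{q,r,u}} A25={{r},{t},{p,t},{q,r},{q,s},{r,u},{s,t},{p,q,s},{p,s,t},{q,r,u}} A34={{r,u},{q,r,u}} A35={{t},{p,q},{p,t},{q,u},{r,u},{s,t},{p,q,s},{p,s,t},{q,r,u}} A45={{r},{q,r},{r,u},{q,r,u}}
  A234={{r,u},{q,r,u}} A235={{t},{p,t},{r,u},{s,t},{p,q,s},{p,s,t},{q,r,u}} A245={{r},{q,r},{r,u},{q,r,u}} A345={{r,u},{q,r,u}}
  A2345={{r,u},{q,r,u}}
C dims 5,6,4,1; δ0: rk 3, SNF 1^3; δ1: rk 3, SNF 1^3; δ2: rk 1, SNF 1^1
degree 0: 5−3−0 = 2 → Ȟ^0 ≅ Z^2
degree 1: 6−3−3 = 0 → Ȟ^1 ≅ 0
degree 2: 4−1−3 = 0 → Ȟ^2 ≅ 0

Ȟ^0 = Z^2,  Ȟ^1 = 0,  Ȟ^2 = 0


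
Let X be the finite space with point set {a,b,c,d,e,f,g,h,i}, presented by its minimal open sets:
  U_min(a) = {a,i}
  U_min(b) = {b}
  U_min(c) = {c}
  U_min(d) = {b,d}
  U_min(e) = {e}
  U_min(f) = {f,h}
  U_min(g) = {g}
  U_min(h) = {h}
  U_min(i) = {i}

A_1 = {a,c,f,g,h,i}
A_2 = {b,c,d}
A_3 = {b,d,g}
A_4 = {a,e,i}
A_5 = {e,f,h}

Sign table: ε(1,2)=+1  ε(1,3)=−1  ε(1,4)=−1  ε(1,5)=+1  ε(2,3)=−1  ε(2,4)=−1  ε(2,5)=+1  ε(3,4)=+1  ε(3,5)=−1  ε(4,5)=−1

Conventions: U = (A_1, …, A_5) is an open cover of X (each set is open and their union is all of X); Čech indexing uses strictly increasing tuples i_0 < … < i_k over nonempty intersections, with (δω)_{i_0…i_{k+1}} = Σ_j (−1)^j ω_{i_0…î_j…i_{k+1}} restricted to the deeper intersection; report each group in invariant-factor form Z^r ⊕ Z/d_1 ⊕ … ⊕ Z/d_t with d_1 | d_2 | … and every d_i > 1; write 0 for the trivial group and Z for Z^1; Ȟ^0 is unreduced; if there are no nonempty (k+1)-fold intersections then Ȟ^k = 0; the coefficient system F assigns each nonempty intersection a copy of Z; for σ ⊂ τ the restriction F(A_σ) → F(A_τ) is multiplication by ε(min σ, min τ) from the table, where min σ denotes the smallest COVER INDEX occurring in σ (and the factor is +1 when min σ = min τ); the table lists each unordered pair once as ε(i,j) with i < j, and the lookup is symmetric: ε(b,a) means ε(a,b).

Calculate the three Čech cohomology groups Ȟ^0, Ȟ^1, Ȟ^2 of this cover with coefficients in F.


Ȟ^0 ≅ Z, Ȟ^1 ≅ Z^2 and Ȟ^2 ≅ 0

nonempty overlaps:
  A12={c} A13={g} A14={a,i} A15={f,h} A23={b,d} A45={e}
C dims 5,6; δ0: rk 4, SNF 1^4
degree 0: 5−4−0 = 1 → Ȟ^0 ≅ Z
degree 1: 6−0−4 = 2 → Ȟ^1 ≅ Z^2
degree 2: 0−0−0 = 0 → Ȟ^2 ≅ 0


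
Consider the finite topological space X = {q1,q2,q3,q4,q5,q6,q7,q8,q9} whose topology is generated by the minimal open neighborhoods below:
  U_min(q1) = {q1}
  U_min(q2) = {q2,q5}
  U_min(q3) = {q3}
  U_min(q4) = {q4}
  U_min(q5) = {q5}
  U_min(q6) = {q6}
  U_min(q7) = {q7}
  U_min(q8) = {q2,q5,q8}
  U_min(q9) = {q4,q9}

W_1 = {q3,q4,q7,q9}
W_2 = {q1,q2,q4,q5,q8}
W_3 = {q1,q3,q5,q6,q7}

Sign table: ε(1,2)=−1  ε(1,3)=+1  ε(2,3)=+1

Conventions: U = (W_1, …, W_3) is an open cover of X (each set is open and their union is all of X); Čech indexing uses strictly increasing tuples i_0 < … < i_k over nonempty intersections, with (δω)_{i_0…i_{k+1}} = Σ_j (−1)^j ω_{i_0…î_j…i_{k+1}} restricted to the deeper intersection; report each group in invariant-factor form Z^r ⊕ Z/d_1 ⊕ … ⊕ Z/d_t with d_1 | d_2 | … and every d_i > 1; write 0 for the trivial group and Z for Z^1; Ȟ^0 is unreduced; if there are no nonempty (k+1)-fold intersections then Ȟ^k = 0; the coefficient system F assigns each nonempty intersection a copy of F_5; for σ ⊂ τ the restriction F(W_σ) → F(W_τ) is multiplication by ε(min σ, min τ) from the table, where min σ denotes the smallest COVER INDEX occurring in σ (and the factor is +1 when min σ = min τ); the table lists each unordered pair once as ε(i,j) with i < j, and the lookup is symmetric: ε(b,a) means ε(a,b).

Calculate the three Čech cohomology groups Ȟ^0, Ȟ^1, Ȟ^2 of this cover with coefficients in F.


nerve simplices:
  W12={q4} W13={q3,q7} W23={q1,q5}
C dims 3,3; δ0: rk_F5 3
degree 0: 3−3−0 = 0 → Ȟ^0 ≅ 0
degree 1: 3−0−3 = 0 → Ȟ^1 ≅ 0
degree 2: 0−0−0 = 0 → Ȟ^2 ≅ 0

Ȟ^0 ≅ 0, Ȟ^1 ≅ 0, Ȟ^2 ≅ 0


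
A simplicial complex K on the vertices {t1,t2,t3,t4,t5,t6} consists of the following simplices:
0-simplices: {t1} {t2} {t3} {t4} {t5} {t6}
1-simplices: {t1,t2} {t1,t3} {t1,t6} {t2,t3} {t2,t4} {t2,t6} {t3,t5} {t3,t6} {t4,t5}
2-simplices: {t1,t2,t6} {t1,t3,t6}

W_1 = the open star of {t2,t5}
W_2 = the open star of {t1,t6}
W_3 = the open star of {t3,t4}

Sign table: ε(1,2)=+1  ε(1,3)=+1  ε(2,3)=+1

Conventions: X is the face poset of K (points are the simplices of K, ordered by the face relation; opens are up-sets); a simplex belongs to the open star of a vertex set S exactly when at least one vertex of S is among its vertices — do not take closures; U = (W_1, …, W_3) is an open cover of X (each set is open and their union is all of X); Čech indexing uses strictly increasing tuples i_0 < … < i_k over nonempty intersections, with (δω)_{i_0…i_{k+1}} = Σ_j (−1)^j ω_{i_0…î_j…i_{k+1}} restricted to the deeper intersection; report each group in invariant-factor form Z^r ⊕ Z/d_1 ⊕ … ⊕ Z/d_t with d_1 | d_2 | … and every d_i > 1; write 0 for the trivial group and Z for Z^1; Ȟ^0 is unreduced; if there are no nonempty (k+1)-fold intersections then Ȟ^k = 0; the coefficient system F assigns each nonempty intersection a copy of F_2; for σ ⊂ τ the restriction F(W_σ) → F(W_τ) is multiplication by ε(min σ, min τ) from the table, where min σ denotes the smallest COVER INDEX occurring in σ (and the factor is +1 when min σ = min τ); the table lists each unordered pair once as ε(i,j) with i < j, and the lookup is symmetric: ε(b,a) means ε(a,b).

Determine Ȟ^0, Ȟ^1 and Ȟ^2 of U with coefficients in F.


Ȟ^0 = Z/2,  Ȟ^1 = Z/2,  Ȟ^2 = 0

intersection data:
  W1={{t2},{t5},{t1,t2},{t2,t3},{t2,t4},{t2,t6},{t3,t5},{t4,t5},{t1,t2,t6}} W2={{t1},{t6},{t1,t2},{t1,t3},{t1,t6},{t2,t6},{t3,t6},{t1,t2,t6},{t1,t3,t6}} W3={{t3},{t4},{t1,t3},{t2,t3},{t2,t4},{t3,t5},{t3,t6},{t4,t5},{t1,t3,t6}}
  W12={{t1,t2},{t2,t6},{t1,t2,t6}} W13={{t2,t3},{t2,t4},{t3,t5},{t4,t5}} W23={{t1,t3},{t3,t6},{t1,t3,t6}}
C dims 3,3; δ0: rk_F2 2
Ȟ^0 = (3 − 2) − 0 = 1, so Ȟ^0 ≅ Z/2
Ȟ^1 = (3 − 0) − 2 = 1, so Ȟ^1 ≅ Z/2
Ȟ^2 = (0 − 0) − 0 = 0, so Ȟ^2 ≅ 0


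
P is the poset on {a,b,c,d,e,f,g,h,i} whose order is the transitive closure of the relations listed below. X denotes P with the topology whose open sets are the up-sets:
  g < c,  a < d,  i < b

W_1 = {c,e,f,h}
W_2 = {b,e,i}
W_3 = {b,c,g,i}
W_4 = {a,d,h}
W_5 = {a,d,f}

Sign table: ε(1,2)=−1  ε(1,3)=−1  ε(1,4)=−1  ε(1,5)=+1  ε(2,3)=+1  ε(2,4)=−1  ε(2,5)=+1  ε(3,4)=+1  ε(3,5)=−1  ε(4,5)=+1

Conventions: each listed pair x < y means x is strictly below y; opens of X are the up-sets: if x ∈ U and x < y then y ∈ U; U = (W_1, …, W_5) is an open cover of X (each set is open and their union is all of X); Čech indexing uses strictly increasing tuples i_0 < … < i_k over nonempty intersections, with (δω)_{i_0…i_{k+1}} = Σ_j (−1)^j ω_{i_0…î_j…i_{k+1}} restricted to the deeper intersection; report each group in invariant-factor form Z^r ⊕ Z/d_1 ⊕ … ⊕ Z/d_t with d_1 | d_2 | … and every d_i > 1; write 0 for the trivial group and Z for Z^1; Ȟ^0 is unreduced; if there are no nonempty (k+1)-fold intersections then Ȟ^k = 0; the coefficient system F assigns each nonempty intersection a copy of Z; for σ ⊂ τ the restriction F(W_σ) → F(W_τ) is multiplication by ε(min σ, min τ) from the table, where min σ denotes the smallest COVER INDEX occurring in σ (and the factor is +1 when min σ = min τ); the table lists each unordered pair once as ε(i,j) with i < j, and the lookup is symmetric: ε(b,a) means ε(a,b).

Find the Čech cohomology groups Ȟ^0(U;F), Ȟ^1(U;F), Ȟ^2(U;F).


Ȟ^0 = 0; Ȟ^1 = Z ⊕ Z/2; Ȟ^2 = 0

nonempty overlaps:
  W12={e} W13={c} W14={h} W15={f} W23={b,i} W45={a,d}
C dims 5,6; δ0: rk 5, SNF 1^4·2
degree 0: 5−5−0 = 0 → Ȟ^0 ≅ 0
degree 1: 6−0−5 = 1 plus torsion [2] → Ȟ^1 ≅ Z ⊕ Z/2
degree 2: 0−0−0 = 0 → Ȟ^2 ≅ 0


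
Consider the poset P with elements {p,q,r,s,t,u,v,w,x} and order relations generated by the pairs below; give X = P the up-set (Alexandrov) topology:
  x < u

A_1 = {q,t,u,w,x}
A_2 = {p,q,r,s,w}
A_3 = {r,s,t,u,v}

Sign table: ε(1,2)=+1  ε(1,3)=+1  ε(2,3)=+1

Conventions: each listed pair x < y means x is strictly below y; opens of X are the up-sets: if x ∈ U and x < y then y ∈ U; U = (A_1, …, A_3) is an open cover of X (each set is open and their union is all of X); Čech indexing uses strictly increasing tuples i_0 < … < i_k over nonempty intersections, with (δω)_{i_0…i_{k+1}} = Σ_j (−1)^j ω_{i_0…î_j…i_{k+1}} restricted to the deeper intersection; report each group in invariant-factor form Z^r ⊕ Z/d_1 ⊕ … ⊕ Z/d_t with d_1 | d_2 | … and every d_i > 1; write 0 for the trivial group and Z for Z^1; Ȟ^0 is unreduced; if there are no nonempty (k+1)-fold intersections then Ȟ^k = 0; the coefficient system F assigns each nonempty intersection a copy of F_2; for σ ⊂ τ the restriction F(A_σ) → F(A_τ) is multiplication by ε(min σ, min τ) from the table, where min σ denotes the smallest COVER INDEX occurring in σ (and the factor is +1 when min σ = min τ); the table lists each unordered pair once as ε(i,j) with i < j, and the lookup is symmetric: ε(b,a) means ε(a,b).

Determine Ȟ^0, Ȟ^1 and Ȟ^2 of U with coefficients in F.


Ȟ^0 ≅ Z/2; Ȟ^1 ≅ Z/2; Ȟ^2 ≅ 0

intersection data:
  A12={q,w} A13={t,u} A23={r,s}
C dims 3,3; δ0: rk_F2 2
Ȟ^0 = (3 − 2) − 0 = 1, so Ȟ^0 ≅ Z/2
Ȟ^1 = (3 − 0) − 2 = 1, so Ȟ^1 ≅ Z/2
Ȟ^2 = (0 − 0) − 0 = 0, so Ȟ^2 ≅ 0


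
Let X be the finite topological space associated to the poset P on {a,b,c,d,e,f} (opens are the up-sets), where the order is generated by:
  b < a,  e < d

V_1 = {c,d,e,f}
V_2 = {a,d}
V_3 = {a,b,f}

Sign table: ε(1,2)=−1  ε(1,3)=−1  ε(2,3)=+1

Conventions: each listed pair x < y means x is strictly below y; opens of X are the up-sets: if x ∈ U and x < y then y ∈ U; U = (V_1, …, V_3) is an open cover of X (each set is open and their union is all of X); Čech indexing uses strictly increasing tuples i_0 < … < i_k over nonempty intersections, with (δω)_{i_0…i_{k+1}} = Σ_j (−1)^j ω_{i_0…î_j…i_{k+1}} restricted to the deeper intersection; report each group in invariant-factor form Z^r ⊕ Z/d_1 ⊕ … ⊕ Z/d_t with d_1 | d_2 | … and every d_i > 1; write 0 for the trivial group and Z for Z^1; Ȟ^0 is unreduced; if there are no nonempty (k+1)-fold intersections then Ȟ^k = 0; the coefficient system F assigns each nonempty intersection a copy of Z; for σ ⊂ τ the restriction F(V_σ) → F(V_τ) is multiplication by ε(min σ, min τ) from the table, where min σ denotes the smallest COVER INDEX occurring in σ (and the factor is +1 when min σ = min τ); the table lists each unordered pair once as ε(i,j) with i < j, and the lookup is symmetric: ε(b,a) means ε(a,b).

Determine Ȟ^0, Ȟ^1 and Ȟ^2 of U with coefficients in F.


cover nerve:
  V12={d} V13={f} V23={a}
C dims 3,3; δ0: rk 2, SNF 1^2
Ȟ^0: (3−2)−0=1 ⇒ Z
Ȟ^1: (3−0)−2=1 ⇒ Z
Ȟ^2: (0−0)−0=0 ⇒ 0

Ȟ^0 ≅ Z,  Ȟ^1 ≅ Z,  Ȟ^2 ≅ 0


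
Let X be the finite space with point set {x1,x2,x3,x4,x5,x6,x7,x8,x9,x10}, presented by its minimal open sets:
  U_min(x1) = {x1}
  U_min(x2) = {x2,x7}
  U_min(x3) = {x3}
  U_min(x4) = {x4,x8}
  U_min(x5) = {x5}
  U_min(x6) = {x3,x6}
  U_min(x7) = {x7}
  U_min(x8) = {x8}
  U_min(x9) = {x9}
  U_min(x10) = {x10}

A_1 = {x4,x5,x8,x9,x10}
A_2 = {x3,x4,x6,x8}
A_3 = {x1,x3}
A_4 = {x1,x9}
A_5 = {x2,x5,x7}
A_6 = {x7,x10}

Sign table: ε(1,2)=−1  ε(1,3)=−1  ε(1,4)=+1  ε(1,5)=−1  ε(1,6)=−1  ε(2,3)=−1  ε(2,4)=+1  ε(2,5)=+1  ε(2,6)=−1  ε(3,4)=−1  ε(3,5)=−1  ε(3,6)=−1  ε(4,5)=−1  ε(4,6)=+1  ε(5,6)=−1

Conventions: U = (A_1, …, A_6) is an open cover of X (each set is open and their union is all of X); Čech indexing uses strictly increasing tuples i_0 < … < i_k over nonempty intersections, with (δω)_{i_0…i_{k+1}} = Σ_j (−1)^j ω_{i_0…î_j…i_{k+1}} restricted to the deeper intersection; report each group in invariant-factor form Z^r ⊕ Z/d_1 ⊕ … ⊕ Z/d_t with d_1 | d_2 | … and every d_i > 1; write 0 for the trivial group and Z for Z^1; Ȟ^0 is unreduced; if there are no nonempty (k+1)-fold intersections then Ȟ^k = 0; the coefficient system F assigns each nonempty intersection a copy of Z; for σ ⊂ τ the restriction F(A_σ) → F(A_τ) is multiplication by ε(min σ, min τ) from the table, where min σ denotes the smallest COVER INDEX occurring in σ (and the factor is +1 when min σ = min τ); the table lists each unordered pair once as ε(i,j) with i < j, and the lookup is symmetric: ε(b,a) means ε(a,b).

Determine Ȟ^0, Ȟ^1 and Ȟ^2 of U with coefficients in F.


cover nerve:
  A12={x4,x8} A14={x9} A15={x5} A16={x10} A23={x3} A34={x1} A56={x7}
C dims 6,7; δ0: rk 6, SNF 1^5·2
Ȟ^0: (6−6)−0=0 ⇒ 0
Ȟ^1: (7−0)−6=1 plus torsion [2] ⇒ Z ⊕ Z/2
Ȟ^2: (0−0)−0=0 ⇒ 0

Ȟ^0 = 0; Ȟ^1 = Z ⊕ Z/2; Ȟ^2 = 0


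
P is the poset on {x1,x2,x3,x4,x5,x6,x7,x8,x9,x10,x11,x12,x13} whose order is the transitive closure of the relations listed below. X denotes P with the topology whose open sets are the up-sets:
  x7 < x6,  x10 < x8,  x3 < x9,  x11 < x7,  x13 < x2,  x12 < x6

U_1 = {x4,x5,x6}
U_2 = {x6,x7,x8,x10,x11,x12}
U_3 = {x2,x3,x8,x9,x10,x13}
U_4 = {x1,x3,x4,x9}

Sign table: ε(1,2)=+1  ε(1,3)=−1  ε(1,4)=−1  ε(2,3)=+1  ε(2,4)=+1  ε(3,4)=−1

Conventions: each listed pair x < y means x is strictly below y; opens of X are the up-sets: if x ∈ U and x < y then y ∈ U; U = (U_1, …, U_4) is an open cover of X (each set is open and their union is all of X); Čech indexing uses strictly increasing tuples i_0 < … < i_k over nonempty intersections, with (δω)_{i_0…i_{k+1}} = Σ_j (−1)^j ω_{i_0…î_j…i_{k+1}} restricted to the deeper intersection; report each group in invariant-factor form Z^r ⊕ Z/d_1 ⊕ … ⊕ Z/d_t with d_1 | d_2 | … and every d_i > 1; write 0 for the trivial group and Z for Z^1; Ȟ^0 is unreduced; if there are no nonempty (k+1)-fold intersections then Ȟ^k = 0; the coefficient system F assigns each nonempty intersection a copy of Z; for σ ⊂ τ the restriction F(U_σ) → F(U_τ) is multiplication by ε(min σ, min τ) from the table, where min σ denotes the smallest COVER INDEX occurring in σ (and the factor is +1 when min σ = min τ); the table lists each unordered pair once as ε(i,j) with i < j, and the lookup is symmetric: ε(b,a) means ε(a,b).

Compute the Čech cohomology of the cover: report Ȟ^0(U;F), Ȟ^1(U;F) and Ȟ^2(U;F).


Ȟ^0 ≅ Z, Ȟ^1 ≅ Z and Ȟ^2 ≅ 0

intersection data:
  U12={x6} U14={x4} U23={x8,x10} U34={x3,x9}
C dims 4,4; δ0: rk 3, SNF 1^3
Ȟ^0 = (4 − 3) − 0 = 1, so Ȟ^0 ≅ Z
Ȟ^1 = (4 − 0) − 3 = 1, so Ȟ^1 ≅ Z
Ȟ^2 = (0 − 0) − 0 = 0, so Ȟ^2 ≅ 0
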